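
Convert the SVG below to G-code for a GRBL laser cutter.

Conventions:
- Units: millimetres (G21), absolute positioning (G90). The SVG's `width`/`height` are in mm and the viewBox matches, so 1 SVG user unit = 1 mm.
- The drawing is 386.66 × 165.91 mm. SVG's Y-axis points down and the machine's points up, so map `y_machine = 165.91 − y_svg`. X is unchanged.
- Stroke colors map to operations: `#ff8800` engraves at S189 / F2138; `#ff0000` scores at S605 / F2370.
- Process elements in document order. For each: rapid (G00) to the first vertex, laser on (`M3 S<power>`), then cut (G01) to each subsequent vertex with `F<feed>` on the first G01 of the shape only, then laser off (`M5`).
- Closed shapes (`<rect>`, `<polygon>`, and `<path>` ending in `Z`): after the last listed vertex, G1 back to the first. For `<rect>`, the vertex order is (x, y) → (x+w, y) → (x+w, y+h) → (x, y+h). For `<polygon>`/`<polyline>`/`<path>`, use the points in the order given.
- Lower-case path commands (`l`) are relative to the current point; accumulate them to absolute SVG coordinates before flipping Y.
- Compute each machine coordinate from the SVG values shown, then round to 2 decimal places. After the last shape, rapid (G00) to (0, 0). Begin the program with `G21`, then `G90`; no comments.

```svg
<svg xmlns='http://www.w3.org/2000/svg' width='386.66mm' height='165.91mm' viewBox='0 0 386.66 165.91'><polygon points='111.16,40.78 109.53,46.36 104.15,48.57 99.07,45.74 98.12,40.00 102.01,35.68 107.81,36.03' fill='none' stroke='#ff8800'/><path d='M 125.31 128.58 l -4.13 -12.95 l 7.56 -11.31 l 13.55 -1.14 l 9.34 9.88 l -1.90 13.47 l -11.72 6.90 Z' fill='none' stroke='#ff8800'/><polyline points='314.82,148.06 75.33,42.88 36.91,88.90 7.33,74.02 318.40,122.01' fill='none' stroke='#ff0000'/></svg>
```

G21
G90
G00 X111.16 Y125.13
M3 S189
G01 X109.53 Y119.55 F2138
G01 X104.15 Y117.34
G01 X99.07 Y120.17
G01 X98.12 Y125.91
G01 X102.01 Y130.23
G01 X107.81 Y129.88
G01 X111.16 Y125.13
M5
G00 X125.31 Y37.33
M3 S189
G01 X121.18 Y50.28 F2138
G01 X128.74 Y61.59
G01 X142.29 Y62.73
G01 X151.63 Y52.85
G01 X149.73 Y39.38
G01 X138.01 Y32.48
G01 X125.31 Y37.33
M5
G00 X314.82 Y17.85
M3 S605
G01 X75.33 Y123.03 F2370
G01 X36.91 Y77.01
G01 X7.33 Y91.89
G01 X318.40 Y43.90
M5
G00 X0.00 Y0.00

1 u = 1 mm; y_m = 165.91 − y.

[1] `<polygon>` regular polygon, #ff8800→engrave S189 F2138: (111.16,125.13) → (109.53,119.55) → (104.15,117.34) → (99.07,120.17) → (98.12,125.91) → (102.01,130.23) → (107.81,129.88) → (111.16,125.13) (closed)

[2] `<path>` regular polygon, #ff8800→engrave S189 F2138: (125.31,37.33) → (121.18,50.28) → (128.74,61.59) → (142.29,62.73) → (151.63,52.85) → (149.73,39.38) → (138.01,32.48) → (125.31,37.33) (closed)

[3] `<polyline>` open polyline, #ff0000→score S605 F2370: (314.82,17.85) → (75.33,123.03) → (36.91,77.01) → (7.33,91.89) → (318.40,43.90)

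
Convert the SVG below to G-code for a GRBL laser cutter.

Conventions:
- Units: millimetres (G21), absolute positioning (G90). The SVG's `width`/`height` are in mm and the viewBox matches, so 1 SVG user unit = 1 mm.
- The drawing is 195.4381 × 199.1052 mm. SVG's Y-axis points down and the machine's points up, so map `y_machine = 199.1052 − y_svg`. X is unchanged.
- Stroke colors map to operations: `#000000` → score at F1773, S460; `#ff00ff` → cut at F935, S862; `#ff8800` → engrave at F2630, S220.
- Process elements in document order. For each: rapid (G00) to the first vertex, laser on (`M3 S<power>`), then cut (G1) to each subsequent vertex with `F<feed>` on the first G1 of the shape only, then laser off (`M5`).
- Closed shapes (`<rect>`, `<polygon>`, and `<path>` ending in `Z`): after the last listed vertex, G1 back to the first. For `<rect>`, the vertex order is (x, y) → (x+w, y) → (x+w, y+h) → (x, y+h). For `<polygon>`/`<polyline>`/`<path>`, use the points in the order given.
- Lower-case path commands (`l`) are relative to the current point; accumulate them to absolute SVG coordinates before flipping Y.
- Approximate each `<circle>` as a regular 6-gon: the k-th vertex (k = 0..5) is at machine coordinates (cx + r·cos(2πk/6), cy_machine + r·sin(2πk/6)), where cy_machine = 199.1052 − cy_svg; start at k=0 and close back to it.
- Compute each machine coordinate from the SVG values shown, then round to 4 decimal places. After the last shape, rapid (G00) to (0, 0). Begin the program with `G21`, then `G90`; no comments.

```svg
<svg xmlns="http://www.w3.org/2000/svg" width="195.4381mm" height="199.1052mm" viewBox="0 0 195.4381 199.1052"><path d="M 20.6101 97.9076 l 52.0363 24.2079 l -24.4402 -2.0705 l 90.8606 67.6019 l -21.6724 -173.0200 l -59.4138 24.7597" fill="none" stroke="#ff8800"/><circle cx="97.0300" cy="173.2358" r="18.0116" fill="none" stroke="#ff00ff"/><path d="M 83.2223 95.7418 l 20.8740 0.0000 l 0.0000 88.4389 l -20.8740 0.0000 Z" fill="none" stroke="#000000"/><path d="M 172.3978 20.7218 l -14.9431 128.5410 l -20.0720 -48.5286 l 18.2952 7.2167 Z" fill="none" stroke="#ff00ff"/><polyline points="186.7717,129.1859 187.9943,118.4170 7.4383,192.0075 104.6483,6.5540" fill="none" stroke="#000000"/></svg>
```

Since the viewBox matches the mm dimensions, user units are millimetres directly. The only transform is the Y-flip y_m = 199.1052 − y_svg.

Shape 1 is a open polyline drawn with `<path>`. Its stroke #ff8800 means engrave at S220, F2630. After flipping Y the toolpath is (20.6101,101.1976) → (72.6464,76.9897) → (48.2062,79.0602) → (139.0668,11.4583) → (117.3944,184.4783) → (57.9806,159.7186).

Shape 2 is a circle drawn with `<circle>`. Its stroke #ff00ff means cut at S862, F935. After flipping Y the toolpath is (115.0416,25.8694) → (106.0358,41.4679) → (88.0242,41.4679) → (79.0184,25.8694) → (88.0242,10.2709) → (106.0358,10.2709) → (115.0416,25.8694), returning to the start.

Shape 3 is a rectangle drawn with `<path>`. Its stroke #000000 means score at S460, F1773. After flipping Y the toolpath is (83.2223,103.3634) → (104.0963,103.3634) → (104.0963,14.9245) → (83.2223,14.9245) → (83.2223,103.3634), returning to the start.

Shape 4 is a closed polygon drawn with `<path>`. Its stroke #ff00ff means cut at S862, F935. After flipping Y the toolpath is (172.3978,178.3834) → (157.4547,49.8424) → (137.3827,98.3710) → (155.6779,91.1543) → (172.3978,178.3834), returning to the start.

Shape 5 is a open polyline drawn with `<polyline>`. Its stroke #000000 means score at S460, F1773. After flipping Y the toolpath is (186.7717,69.9193) → (187.9943,80.6882) → (7.4383,7.0977) → (104.6483,192.5512).

G21
G90
G00 X20.6101 Y101.1976
M3 S220
G1 X72.6464 Y76.9897 F2630
G1 X48.2062 Y79.0602
G1 X139.0668 Y11.4583
G1 X117.3944 Y184.4783
G1 X57.9806 Y159.7186
M5
G00 X115.0416 Y25.8694
M3 S862
G1 X106.0358 Y41.4679 F935
G1 X88.0242 Y41.4679
G1 X79.0184 Y25.8694
G1 X88.0242 Y10.2709
G1 X106.0358 Y10.2709
G1 X115.0416 Y25.8694
M5
G00 X83.2223 Y103.3634
M3 S460
G1 X104.0963 Y103.3634 F1773
G1 X104.0963 Y14.9245
G1 X83.2223 Y14.9245
G1 X83.2223 Y103.3634
M5
G00 X172.3978 Y178.3834
M3 S862
G1 X157.4547 Y49.8424 F935
G1 X137.3827 Y98.3710
G1 X155.6779 Y91.1543
G1 X172.3978 Y178.3834
M5
G00 X186.7717 Y69.9193
M3 S460
G1 X187.9943 Y80.6882 F1773
G1 X7.4383 Y7.0977
G1 X104.6483 Y192.5512
M5
G00 X0.0000 Y0.0000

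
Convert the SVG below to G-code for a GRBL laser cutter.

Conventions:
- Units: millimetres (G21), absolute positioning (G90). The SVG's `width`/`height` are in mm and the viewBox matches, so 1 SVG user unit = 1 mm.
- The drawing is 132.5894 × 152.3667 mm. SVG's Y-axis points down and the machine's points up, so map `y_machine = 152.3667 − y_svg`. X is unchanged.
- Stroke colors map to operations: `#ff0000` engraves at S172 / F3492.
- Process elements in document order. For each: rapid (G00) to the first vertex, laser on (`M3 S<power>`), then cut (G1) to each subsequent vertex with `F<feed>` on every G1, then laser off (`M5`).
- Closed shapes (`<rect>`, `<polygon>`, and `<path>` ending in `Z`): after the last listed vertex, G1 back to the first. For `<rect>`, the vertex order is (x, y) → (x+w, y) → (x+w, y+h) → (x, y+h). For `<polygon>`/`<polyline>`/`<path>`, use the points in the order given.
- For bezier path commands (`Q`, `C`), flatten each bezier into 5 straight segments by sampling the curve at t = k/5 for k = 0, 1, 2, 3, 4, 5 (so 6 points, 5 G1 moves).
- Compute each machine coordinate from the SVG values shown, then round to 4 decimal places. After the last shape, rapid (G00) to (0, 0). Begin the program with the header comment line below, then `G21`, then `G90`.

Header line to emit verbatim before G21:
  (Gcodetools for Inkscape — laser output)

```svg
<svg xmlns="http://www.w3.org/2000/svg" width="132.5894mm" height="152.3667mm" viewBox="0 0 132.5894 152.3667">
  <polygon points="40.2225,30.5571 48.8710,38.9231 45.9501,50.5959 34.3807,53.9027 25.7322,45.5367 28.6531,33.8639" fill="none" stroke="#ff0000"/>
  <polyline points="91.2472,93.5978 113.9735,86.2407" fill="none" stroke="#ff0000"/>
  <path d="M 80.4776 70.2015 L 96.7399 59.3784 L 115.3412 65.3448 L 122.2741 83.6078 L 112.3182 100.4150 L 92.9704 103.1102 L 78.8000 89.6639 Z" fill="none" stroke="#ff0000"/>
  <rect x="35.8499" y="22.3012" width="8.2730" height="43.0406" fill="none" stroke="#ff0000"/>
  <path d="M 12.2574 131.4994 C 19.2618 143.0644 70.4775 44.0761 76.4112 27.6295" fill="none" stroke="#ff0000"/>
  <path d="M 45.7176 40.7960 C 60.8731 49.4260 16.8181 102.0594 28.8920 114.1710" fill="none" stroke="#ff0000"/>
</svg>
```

1 u = 1 mm; y_m = 152.3667 − y.

[1] `<polygon>` regular polygon, #ff0000→engrave S172 F3492: (40.2225,121.8096) → (48.8710,113.4436) → (45.9501,101.7708) → (34.3807,98.4640) → (25.7322,106.8300) → (28.6531,118.5028) → (40.2225,121.8096) (closed)

[2] `<polyline>` line segment, #ff0000→engrave S172 F3492: (91.2472,58.7689) → (113.9735,66.1260)

[3] `<path>` regular polygon, #ff0000→engrave S172 F3492: (80.4776,82.1652) → (96.7399,92.9883) → (115.3412,87.0219) → (122.2741,68.7589) → (112.3182,51.9517) → (92.9704,49.2565) → (78.8000,62.7028) → (80.4776,82.1652) (closed)

[4] `<rect>` rectangle, #ff0000→engrave S172 F3492: (35.8499,130.0655) → (44.1229,130.0655) → (44.1229,87.0249) → (35.8499,87.0249) → (35.8499,130.0655) (closed)

[5] `<path>` cubic bezier, #ff0000→engrave S172 F3492: (12.2574,20.8673) → (21.0494,25.6499) → (36.1565,47.6968) → (53.2830,77.7393) → (68.1331,106.5090) → (76.4112,124.7372)

[6] `<path>` cubic bezier, #ff0000→engrave S172 F3492: (45.7176,111.5707) → (48.6284,101.7885) → (42.8649,85.5027) → (33.9635,66.7705) → (27.4604,49.6491) → (28.8920,38.1957)

(Gcodetools for Inkscape — laser output)
G21
G90
G00 X40.2225 Y121.8096
M3 S172
G1 X48.8710 Y113.4436 F3492
G1 X45.9501 Y101.7708 F3492
G1 X34.3807 Y98.4640 F3492
G1 X25.7322 Y106.8300 F3492
G1 X28.6531 Y118.5028 F3492
G1 X40.2225 Y121.8096 F3492
M5
G00 X91.2472 Y58.7689
M3 S172
G1 X113.9735 Y66.1260 F3492
M5
G00 X80.4776 Y82.1652
M3 S172
G1 X96.7399 Y92.9883 F3492
G1 X115.3412 Y87.0219 F3492
G1 X122.2741 Y68.7589 F3492
G1 X112.3182 Y51.9517 F3492
G1 X92.9704 Y49.2565 F3492
G1 X78.8000 Y62.7028 F3492
G1 X80.4776 Y82.1652 F3492
M5
G00 X35.8499 Y130.0655
M3 S172
G1 X44.1229 Y130.0655 F3492
G1 X44.1229 Y87.0249 F3492
G1 X35.8499 Y87.0249 F3492
G1 X35.8499 Y130.0655 F3492
M5
G00 X12.2574 Y20.8673
M3 S172
G1 X21.0494 Y25.6499 F3492
G1 X36.1565 Y47.6968 F3492
G1 X53.2830 Y77.7393 F3492
G1 X68.1331 Y106.5090 F3492
G1 X76.4112 Y124.7372 F3492
M5
G00 X45.7176 Y111.5707
M3 S172
G1 X48.6284 Y101.7885 F3492
G1 X42.8649 Y85.5027 F3492
G1 X33.9635 Y66.7705 F3492
G1 X27.4604 Y49.6491 F3492
G1 X28.8920 Y38.1957 F3492
M5
G00 X0.0000 Y0.0000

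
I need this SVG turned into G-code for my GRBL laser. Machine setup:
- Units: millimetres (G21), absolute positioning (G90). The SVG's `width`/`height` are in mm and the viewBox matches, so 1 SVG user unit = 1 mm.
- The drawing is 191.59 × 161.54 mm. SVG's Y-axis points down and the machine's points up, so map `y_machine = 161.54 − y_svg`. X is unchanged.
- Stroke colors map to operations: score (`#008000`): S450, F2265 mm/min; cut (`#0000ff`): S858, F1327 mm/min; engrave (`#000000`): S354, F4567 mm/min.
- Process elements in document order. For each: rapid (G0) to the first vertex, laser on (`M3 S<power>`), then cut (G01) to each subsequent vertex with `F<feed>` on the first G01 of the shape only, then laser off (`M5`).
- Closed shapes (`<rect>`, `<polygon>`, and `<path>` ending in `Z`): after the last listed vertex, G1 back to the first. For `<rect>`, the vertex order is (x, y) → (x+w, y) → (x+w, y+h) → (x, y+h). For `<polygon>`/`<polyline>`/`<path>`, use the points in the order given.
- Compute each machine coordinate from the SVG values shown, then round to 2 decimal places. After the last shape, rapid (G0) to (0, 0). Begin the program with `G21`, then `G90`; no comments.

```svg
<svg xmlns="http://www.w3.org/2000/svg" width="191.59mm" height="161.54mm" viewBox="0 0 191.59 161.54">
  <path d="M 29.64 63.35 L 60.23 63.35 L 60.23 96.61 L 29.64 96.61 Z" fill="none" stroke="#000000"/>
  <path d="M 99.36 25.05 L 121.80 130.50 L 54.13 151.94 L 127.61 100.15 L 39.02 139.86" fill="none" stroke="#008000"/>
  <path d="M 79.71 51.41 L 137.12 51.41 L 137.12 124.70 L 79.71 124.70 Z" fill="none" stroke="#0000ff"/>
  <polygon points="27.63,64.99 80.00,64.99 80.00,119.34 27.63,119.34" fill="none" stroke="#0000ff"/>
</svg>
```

Since the viewBox matches the mm dimensions, user units are millimetres directly. The only transform is the Y-flip y_m = 161.54 − y_svg.

Shape 1 is a rectangle drawn with `<path>`. Its stroke #000000 means engrave at S354, F4567. After flipping Y the toolpath is (29.64,98.19) → (60.23,98.19) → (60.23,64.93) → (29.64,64.93) → (29.64,98.19), returning to the start.

Shape 2 is a open polyline drawn with `<path>`. Its stroke #008000 means score at S450, F2265. After flipping Y the toolpath is (99.36,136.49) → (121.80,31.04) → (54.13,9.60) → (127.61,61.39) → (39.02,21.68).

Shape 3 is a rectangle drawn with `<path>`. Its stroke #0000ff means cut at S858, F1327. After flipping Y the toolpath is (79.71,110.13) → (137.12,110.13) → (137.12,36.84) → (79.71,36.84) → (79.71,110.13), returning to the start.

Shape 4 is a rectangle drawn with `<polygon>`. Its stroke #0000ff means cut at S858, F1327. After flipping Y the toolpath is (27.63,96.55) → (80.00,96.55) → (80.00,42.20) → (27.63,42.20) → (27.63,96.55), returning to the start.

G21
G90
G0 X29.64 Y98.19
M3 S354
G01 X60.23 Y98.19 F4567
G01 X60.23 Y64.93
G01 X29.64 Y64.93
G01 X29.64 Y98.19
M5
G0 X99.36 Y136.49
M3 S450
G01 X121.80 Y31.04 F2265
G01 X54.13 Y9.60
G01 X127.61 Y61.39
G01 X39.02 Y21.68
M5
G0 X79.71 Y110.13
M3 S858
G01 X137.12 Y110.13 F1327
G01 X137.12 Y36.84
G01 X79.71 Y36.84
G01 X79.71 Y110.13
M5
G0 X27.63 Y96.55
M3 S858
G01 X80.00 Y96.55 F1327
G01 X80.00 Y42.20
G01 X27.63 Y42.20
G01 X27.63 Y96.55
M5
G0 X0.00 Y0.00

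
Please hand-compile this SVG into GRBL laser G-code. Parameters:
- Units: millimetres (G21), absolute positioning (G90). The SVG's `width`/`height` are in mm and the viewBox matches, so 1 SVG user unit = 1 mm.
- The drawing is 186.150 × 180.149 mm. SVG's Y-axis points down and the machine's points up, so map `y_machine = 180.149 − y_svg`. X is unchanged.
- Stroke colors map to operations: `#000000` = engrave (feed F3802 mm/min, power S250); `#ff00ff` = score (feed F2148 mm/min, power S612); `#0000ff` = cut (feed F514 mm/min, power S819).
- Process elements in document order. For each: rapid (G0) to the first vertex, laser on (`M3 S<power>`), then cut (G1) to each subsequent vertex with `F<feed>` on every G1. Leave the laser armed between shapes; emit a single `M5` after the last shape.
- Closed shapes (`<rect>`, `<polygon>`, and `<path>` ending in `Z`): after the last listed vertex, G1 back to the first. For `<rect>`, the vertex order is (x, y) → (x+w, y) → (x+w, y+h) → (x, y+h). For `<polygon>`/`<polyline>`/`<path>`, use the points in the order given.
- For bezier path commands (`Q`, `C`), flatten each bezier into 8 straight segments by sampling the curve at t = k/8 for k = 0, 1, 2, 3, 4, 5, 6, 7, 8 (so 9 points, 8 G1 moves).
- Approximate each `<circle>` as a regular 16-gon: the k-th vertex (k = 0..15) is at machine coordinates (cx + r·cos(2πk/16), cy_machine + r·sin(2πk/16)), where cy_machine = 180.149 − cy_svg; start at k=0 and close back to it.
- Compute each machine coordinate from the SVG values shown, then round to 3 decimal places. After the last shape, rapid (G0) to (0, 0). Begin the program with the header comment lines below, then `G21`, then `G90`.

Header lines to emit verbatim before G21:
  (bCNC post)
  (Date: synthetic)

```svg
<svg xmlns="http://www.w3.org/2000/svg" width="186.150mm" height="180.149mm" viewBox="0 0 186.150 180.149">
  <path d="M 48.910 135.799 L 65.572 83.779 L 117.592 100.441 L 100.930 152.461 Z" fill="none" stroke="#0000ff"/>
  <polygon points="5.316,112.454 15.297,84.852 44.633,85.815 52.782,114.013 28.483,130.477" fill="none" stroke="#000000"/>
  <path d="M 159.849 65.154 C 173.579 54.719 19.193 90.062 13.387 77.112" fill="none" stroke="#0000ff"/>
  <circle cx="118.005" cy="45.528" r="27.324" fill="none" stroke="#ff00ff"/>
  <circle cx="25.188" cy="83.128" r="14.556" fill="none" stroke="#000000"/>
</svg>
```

(bCNC post)
(Date: synthetic)
G21
G90
G0 X48.910 Y44.350
M3 S819
G1 X65.572 Y96.370 F514
G1 X117.592 Y79.708 F514
G1 X100.930 Y27.688 F514
G1 X48.910 Y44.350 F514
G0 X5.316 Y67.695
M3 S250
G1 X15.297 Y95.297 F3802
G1 X44.633 Y94.334 F3802
G1 X52.782 Y66.136 F3802
G1 X28.483 Y49.672 F3802
G1 X5.316 Y67.695 F3802
G0 X159.849 Y114.995
M3 S819
G1 X157.736 Y116.946 F514
G1 X143.573 Y115.708 F514
G1 X121.072 Y112.383 F514
G1 X93.944 Y108.073 F514
G1 X65.900 Y103.881 F514
G1 X40.652 Y100.910 F514
G1 X21.910 Y100.261 F514
G1 X13.387 Y103.037 F514
G0 X145.329 Y134.621
M3 S612
G1 X143.249 Y145.077 F2148
G1 X137.326 Y153.942 F2148
G1 X128.461 Y159.865 F2148
G1 X118.005 Y161.945 F2148
G1 X107.549 Y159.865 F2148
G1 X98.684 Y153.942 F2148
G1 X92.761 Y145.077 F2148
G1 X90.681 Y134.621 F2148
G1 X92.761 Y124.165 F2148
G1 X98.684 Y115.300 F2148
G1 X107.549 Y109.377 F2148
G1 X118.005 Y107.297 F2148
G1 X128.461 Y109.377 F2148
G1 X137.326 Y115.300 F2148
G1 X143.249 Y124.165 F2148
G1 X145.329 Y134.621 F2148
G0 X39.744 Y97.021
M3 S250
G1 X38.636 Y102.591 F3802
G1 X35.481 Y107.314 F3802
G1 X30.758 Y110.469 F3802
G1 X25.188 Y111.577 F3802
G1 X19.618 Y110.469 F3802
G1 X14.895 Y107.314 F3802
G1 X11.740 Y102.591 F3802
G1 X10.632 Y97.021 F3802
G1 X11.740 Y91.451 F3802
G1 X14.895 Y86.728 F3802
G1 X19.618 Y83.573 F3802
G1 X25.188 Y82.465 F3802
G1 X30.758 Y83.573 F3802
G1 X35.481 Y86.728 F3802
G1 X38.636 Y91.451 F3802
G1 X39.744 Y97.021 F3802
M5
G0 X0.000 Y0.000

1 u = 1 mm; y_m = 180.149 − y.

[1] `<path>` regular polygon, #0000ff→cut S819 F514: (48.910,44.350) → (65.572,96.370) → (117.592,79.708) → (100.930,27.688) → (48.910,44.350) (closed)

[2] `<polygon>` regular polygon, #000000→engrave S250 F3802: (5.316,67.695) → (15.297,95.297) → (44.633,94.334) → (52.782,66.136) → (28.483,49.672) → (5.316,67.695) (closed)

[3] `<path>` cubic bezier, #0000ff→cut S819 F514: (159.849,114.995) → (157.736,116.946) → (143.573,115.708) → (121.072,112.383) → (93.944,108.073) → (65.900,103.881) → (40.652,100.910) → (21.910,100.261) → (13.387,103.037)

[4] `<circle>` circle, #ff00ff→score S612 F2148: (145.329,134.621) → (143.249,145.077) → (137.326,153.942) → (128.461,159.865) → (118.005,161.945) → (107.549,159.865) → (98.684,153.942) → (92.761,145.077) → (90.681,134.621) → (92.761,124.165) → (98.684,115.300) → (107.549,109.377) → (118.005,107.297) → (128.461,109.377) → (137.326,115.300) → (143.249,124.165) → (145.329,134.621) (closed)

[5] `<circle>` circle, #000000→engrave S250 F3802: (39.744,97.021) → (38.636,102.591) → (35.481,107.314) → (30.758,110.469) → (25.188,111.577) → (19.618,110.469) → (14.895,107.314) → (11.740,102.591) → (10.632,97.021) → (11.740,91.451) → (14.895,86.728) → (19.618,83.573) → (25.188,82.465) → (30.758,83.573) → (35.481,86.728) → (38.636,91.451) → (39.744,97.021) (closed)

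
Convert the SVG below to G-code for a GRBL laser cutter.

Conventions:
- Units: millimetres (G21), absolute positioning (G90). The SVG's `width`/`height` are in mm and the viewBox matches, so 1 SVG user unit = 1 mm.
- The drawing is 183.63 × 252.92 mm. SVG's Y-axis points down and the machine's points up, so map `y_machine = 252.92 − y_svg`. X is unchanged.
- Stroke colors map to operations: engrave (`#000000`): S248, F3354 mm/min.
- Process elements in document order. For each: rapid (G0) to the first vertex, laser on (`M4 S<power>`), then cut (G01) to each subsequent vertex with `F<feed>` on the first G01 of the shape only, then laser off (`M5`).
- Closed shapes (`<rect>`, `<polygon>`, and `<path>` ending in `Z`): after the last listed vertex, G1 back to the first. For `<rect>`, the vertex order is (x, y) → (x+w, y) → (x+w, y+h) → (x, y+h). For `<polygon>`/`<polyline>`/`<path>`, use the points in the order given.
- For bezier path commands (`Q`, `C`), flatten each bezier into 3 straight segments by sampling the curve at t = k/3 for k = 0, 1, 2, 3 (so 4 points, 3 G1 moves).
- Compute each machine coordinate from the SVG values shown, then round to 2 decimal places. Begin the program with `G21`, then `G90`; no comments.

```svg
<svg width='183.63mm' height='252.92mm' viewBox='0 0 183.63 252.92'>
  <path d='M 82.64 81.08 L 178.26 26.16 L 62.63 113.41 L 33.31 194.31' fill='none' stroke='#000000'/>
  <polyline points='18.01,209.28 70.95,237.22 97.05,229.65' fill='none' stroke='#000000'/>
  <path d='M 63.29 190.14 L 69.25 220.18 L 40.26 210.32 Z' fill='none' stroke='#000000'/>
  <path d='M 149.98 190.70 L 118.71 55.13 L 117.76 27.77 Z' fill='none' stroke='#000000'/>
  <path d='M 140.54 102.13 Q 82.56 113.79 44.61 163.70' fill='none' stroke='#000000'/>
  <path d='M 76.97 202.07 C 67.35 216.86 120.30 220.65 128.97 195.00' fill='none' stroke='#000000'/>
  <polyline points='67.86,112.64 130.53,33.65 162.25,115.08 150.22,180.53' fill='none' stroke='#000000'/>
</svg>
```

G21
G90
G0 X82.64 Y171.84
M4 S248
G01 X178.26 Y226.76 F3354
G01 X62.63 Y139.51
G01 X33.31 Y58.61
M5
G0 X18.01 Y43.64
M4 S248
G01 X70.95 Y15.70 F3354
G01 X97.05 Y23.27
M5
G0 X63.29 Y62.78
M4 S248
G01 X69.25 Y32.74 F3354
G01 X40.26 Y42.60
G01 X63.29 Y62.78
M5
G0 X149.98 Y62.22
M4 S248
G01 X118.71 Y197.79 F3354
G01 X117.76 Y225.15
G01 X149.98 Y62.22
M5
G0 X140.54 Y150.79
M4 S248
G01 X104.11 Y138.77 F3354
G01 X72.14 Y118.24
G01 X44.61 Y89.22
M5
G0 X76.97 Y50.85
M4 S248
G01 X84.25 Y40.41 F3354
G01 X109.50 Y41.40
G01 X128.97 Y57.92
M5
G0 X67.86 Y140.28
M4 S248
G01 X130.53 Y219.27 F3354
G01 X162.25 Y137.84
G01 X150.22 Y72.39
M5

Since the viewBox matches the mm dimensions, user units are millimetres directly. The only transform is the Y-flip y_m = 252.92 − y_svg.

Shape 1 is a open polyline drawn with `<path>`. Its stroke #000000 means engrave at S248, F3354. After flipping Y the toolpath is (82.64,171.84) → (178.26,226.76) → (62.63,139.51) → (33.31,58.61).

Shape 2 is a open polyline drawn with `<polyline>`. Its stroke #000000 means engrave at S248, F3354. After flipping Y the toolpath is (18.01,43.64) → (70.95,15.70) → (97.05,23.27).

Shape 3 is a regular polygon drawn with `<path>`. Its stroke #000000 means engrave at S248, F3354. After flipping Y the toolpath is (63.29,62.78) → (69.25,32.74) → (40.26,42.60) → (63.29,62.78), returning to the start.

Shape 4 is a closed polygon drawn with `<path>`. Its stroke #000000 means engrave at S248, F3354. After flipping Y the toolpath is (149.98,62.22) → (118.71,197.79) → (117.76,225.15) → (149.98,62.22), returning to the start.

Shape 5 is a quadratic bezier drawn with `<path>`. Its stroke #000000 means engrave at S248, F3354. After flipping Y the toolpath is (140.54,150.79) → (104.11,138.77) → (72.14,118.24) → (44.61,89.22).

Shape 6 is a cubic bezier drawn with `<path>`. Its stroke #000000 means engrave at S248, F3354. After flipping Y the toolpath is (76.97,50.85) → (84.25,40.41) → (109.50,41.40) → (128.97,57.92).

Shape 7 is a open polyline drawn with `<polyline>`. Its stroke #000000 means engrave at S248, F3354. After flipping Y the toolpath is (67.86,140.28) → (130.53,219.27) → (162.25,137.84) → (150.22,72.39).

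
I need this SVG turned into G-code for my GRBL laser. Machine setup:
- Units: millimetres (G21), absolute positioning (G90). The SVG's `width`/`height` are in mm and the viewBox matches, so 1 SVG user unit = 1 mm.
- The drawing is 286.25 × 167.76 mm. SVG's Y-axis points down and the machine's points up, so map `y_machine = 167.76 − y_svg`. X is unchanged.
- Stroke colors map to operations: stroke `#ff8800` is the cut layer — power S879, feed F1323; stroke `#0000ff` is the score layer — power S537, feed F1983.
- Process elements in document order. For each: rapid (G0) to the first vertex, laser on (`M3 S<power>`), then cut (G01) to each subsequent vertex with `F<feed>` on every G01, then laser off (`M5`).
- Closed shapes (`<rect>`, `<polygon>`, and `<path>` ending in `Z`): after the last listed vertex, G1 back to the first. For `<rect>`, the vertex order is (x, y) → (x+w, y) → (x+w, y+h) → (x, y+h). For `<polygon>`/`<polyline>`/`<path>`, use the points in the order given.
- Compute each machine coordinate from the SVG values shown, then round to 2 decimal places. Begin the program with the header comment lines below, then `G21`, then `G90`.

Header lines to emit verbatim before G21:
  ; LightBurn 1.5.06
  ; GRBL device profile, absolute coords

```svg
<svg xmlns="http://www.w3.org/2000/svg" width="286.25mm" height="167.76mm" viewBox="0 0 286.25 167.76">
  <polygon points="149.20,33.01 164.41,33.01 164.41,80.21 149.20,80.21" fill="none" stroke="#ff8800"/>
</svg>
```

Since the viewBox matches the mm dimensions, user units are millimetres directly. The only transform is the Y-flip y_m = 167.76 − y_svg.

Shape 1 is a rectangle drawn with `<polygon>`. Its stroke #ff8800 means cut at S879, F1323. After flipping Y the toolpath is (149.20,134.75) → (164.41,134.75) → (164.41,87.55) → (149.20,87.55) → (149.20,134.75), returning to the start.

; LightBurn 1.5.06
; GRBL device profile, absolute coords
G21
G90
G0 X149.20 Y134.75
M3 S879
G01 X164.41 Y134.75 F1323
G01 X164.41 Y87.55 F1323
G01 X149.20 Y87.55 F1323
G01 X149.20 Y134.75 F1323
M5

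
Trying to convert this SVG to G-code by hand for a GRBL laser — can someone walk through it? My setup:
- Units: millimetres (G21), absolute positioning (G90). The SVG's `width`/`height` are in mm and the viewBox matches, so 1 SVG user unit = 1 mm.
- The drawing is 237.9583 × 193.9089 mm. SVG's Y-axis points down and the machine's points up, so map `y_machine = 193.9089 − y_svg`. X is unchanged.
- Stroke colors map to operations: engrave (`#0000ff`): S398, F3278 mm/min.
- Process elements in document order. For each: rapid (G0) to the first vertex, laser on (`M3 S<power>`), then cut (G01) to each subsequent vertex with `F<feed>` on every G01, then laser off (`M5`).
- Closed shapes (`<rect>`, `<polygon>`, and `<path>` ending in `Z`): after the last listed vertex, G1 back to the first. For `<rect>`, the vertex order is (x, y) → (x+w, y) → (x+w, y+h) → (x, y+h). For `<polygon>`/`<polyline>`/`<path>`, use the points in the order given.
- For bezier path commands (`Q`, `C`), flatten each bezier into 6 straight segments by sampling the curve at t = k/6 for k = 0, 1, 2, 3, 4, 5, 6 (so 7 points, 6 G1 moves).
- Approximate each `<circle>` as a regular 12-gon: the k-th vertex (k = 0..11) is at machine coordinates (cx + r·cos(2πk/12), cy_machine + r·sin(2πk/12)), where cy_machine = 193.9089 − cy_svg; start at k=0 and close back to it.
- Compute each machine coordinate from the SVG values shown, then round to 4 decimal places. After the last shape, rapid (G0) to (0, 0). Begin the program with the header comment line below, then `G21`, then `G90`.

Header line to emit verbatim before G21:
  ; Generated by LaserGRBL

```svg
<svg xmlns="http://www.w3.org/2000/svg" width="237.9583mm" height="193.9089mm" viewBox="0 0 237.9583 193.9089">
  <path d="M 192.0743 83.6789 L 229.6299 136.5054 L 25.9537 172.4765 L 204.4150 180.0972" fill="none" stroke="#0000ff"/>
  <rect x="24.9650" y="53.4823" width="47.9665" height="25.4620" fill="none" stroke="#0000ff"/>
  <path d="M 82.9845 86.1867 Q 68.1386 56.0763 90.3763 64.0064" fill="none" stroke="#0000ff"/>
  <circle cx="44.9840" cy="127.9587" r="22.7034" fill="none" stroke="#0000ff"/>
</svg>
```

; Generated by LaserGRBL
G21
G90
G0 X192.0743 Y110.2300
M3 S398
G01 X229.6299 Y57.4035 F3278
G01 X25.9537 Y21.4324 F3278
G01 X204.4150 Y13.8117 F3278
M5
G0 X24.9650 Y140.4266
M3 S398
G01 X72.9315 Y140.4266 F3278
G01 X72.9315 Y114.9646 F3278
G01 X24.9650 Y114.9646 F3278
G01 X24.9650 Y140.4266 F3278
M5
G0 X82.9845 Y107.7222
M3 S398
G01 X79.0660 Y116.7023 F3278
G01 X77.2076 Y123.5691 F3278
G01 X77.4095 Y128.3225 F3278
G01 X79.6716 Y130.9625 F3278
G01 X83.9938 Y131.4892 F3278
G01 X90.3763 Y129.9025 F3278
M5
G0 X67.6874 Y65.9502
M3 S398
G01 X64.6457 Y77.3019 F3278
G01 X56.3357 Y85.6119 F3278
G01 X44.9840 Y88.6536 F3278
G01 X33.6323 Y85.6119 F3278
G01 X25.3223 Y77.3019 F3278
G01 X22.2806 Y65.9502 F3278
G01 X25.3223 Y54.5985 F3278
G01 X33.6323 Y46.2885 F3278
G01 X44.9840 Y43.2468 F3278
G01 X56.3357 Y46.2885 F3278
G01 X64.6457 Y54.5985 F3278
G01 X67.6874 Y65.9502 F3278
M5
G0 X0.0000 Y0.0000

viewBox `0 0 237.9583 193.9089` with mm width/height → 1 unit = 1 mm. Flip: y_m = 193.9089 − y_svg.

**Shape 1** — `<path>` open polyline, stroke `#0000ff` → engrave (S398, F3278). Machine vertices: (192.0743,110.2300) → (229.6299,57.4035) → (25.9537,21.4324) → (204.4150,13.8117). Open path.

**Shape 2** — `<rect>` rectangle, stroke `#0000ff` → engrave (S398, F3278). Machine vertices: (24.9650,140.4266) → (72.9315,140.4266) → (72.9315,114.9646) → (24.9650,114.9646) → (24.9650,140.4266). Closed: final G1 returns to the first vertex.

**Shape 3** — `<path>` quadratic bezier, stroke `#0000ff` → engrave (S398, F3278). Control points (SVG): P0=(82.9845,86.1867), P1=(68.1386,56.0763), P2=(90.3763,64.0064); sampled at t=k/6. Machine vertices: (82.9845,107.7222) → (79.0660,116.7023) → (77.2076,123.5691) → (77.4095,128.3225) → (79.6716,130.9625) → (83.9938,131.4892) → (90.3763,129.9025). Open path.

**Shape 4** — `<circle>` circle, stroke `#0000ff` → engrave (S398, F3278). Machine vertices: (67.6874,65.9502) → (64.6457,77.3019) → (56.3357,85.6119) → (44.9840,88.6536) → (33.6323,85.6119) → (25.3223,77.3019) → (22.2806,65.9502) → (25.3223,54.5985) → (33.6323,46.2885) → (44.9840,43.2468) → (56.3357,46.2885) → (64.6457,54.5985) → (67.6874,65.9502). Closed: final G1 returns to the first vertex.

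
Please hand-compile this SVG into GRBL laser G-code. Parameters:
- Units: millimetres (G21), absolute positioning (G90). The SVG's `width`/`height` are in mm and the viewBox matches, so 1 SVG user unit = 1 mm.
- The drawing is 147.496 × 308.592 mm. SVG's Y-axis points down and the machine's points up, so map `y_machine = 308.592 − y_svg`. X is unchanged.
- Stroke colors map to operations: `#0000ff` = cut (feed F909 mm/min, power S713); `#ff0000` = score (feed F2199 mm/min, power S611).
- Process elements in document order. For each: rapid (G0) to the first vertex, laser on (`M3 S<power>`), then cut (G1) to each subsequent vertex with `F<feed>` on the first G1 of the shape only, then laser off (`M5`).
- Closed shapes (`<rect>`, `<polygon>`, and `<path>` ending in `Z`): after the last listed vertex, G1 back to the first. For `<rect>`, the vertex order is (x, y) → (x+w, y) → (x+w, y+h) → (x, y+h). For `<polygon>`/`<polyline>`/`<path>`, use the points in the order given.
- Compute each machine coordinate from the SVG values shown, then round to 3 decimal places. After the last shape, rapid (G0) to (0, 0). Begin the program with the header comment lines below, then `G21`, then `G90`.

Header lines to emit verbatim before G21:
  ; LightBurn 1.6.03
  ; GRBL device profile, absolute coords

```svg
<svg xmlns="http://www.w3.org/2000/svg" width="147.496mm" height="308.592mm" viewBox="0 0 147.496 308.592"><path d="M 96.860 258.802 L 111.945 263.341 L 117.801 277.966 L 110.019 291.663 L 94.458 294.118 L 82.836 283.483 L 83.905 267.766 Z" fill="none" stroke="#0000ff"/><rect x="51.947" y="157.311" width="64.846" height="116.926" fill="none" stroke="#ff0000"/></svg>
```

viewBox `0 0 147.496 308.592` with mm width/height → 1 unit = 1 mm. Flip: y_m = 308.592 − y_svg.

**Shape 1** — `<path>` regular polygon, stroke `#0000ff` → cut (S713, F909). Machine vertices: (96.860,49.790) → (111.945,45.251) → (117.801,30.626) → (110.019,16.929) → (94.458,14.474) → (82.836,25.109) → (83.905,40.826) → (96.860,49.790). Closed: final G1 returns to the first vertex.

**Shape 2** — `<rect>` rectangle, stroke `#ff0000` → score (S611, F2199). Machine vertices: (51.947,151.281) → (116.793,151.281) → (116.793,34.355) → (51.947,34.355) → (51.947,151.281). Closed: final G1 returns to the first vertex.

; LightBurn 1.6.03
; GRBL device profile, absolute coords
G21
G90
G0 X96.860 Y49.790
M3 S713
G1 X111.945 Y45.251 F909
G1 X117.801 Y30.626
G1 X110.019 Y16.929
G1 X94.458 Y14.474
G1 X82.836 Y25.109
G1 X83.905 Y40.826
G1 X96.860 Y49.790
M5
G0 X51.947 Y151.281
M3 S611
G1 X116.793 Y151.281 F2199
G1 X116.793 Y34.355
G1 X51.947 Y34.355
G1 X51.947 Y151.281
M5
G0 X0.000 Y0.000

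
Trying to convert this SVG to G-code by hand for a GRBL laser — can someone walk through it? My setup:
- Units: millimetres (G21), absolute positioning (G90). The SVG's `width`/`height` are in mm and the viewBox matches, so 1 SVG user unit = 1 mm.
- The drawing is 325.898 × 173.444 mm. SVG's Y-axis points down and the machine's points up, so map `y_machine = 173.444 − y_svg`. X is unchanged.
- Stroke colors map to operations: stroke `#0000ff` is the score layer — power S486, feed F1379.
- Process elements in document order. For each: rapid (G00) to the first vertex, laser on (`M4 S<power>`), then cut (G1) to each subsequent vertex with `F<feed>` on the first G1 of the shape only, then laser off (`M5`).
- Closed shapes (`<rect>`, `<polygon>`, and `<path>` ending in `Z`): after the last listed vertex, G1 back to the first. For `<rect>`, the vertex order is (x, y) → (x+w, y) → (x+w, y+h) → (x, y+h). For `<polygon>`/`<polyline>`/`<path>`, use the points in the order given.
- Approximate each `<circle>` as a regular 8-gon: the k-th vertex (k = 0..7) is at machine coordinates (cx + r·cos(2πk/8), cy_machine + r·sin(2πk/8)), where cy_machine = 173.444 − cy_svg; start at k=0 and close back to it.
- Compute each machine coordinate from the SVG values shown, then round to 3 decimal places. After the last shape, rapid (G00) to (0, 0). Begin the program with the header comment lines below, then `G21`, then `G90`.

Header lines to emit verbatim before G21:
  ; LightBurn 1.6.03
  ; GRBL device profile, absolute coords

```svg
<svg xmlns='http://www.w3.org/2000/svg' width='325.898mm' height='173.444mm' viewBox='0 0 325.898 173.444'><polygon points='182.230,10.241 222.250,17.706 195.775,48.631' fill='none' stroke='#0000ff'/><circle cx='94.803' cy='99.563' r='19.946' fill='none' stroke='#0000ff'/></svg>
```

; LightBurn 1.6.03
; GRBL device profile, absolute coords
G21
G90
G00 X182.230 Y163.203
M4 S486
G1 X222.250 Y155.738 F1379
G1 X195.775 Y124.813
G1 X182.230 Y163.203
M5
G00 X114.749 Y73.881
M4 S486
G1 X108.907 Y87.985 F1379
G1 X94.803 Y93.827
G1 X80.699 Y87.985
G1 X74.857 Y73.881
G1 X80.699 Y59.777
G1 X94.803 Y53.935
G1 X108.907 Y59.777
G1 X114.749 Y73.881
M5
G00 X0.000 Y0.000

Since the viewBox matches the mm dimensions, user units are millimetres directly. The only transform is the Y-flip y_m = 173.444 − y_svg.

Shape 1 is a regular polygon drawn with `<polygon>`. Its stroke #0000ff means score at S486, F1379. After flipping Y the toolpath is (182.230,163.203) → (222.250,155.738) → (195.775,124.813) → (182.230,163.203), returning to the start.

Shape 2 is a circle drawn with `<circle>`. Its stroke #0000ff means score at S486, F1379. After flipping Y the toolpath is (114.749,73.881) → (108.907,87.985) → (94.803,93.827) → (80.699,87.985) → (74.857,73.881) → (80.699,59.777) → (94.803,53.935) → (108.907,59.777) → (114.749,73.881), returning to the start.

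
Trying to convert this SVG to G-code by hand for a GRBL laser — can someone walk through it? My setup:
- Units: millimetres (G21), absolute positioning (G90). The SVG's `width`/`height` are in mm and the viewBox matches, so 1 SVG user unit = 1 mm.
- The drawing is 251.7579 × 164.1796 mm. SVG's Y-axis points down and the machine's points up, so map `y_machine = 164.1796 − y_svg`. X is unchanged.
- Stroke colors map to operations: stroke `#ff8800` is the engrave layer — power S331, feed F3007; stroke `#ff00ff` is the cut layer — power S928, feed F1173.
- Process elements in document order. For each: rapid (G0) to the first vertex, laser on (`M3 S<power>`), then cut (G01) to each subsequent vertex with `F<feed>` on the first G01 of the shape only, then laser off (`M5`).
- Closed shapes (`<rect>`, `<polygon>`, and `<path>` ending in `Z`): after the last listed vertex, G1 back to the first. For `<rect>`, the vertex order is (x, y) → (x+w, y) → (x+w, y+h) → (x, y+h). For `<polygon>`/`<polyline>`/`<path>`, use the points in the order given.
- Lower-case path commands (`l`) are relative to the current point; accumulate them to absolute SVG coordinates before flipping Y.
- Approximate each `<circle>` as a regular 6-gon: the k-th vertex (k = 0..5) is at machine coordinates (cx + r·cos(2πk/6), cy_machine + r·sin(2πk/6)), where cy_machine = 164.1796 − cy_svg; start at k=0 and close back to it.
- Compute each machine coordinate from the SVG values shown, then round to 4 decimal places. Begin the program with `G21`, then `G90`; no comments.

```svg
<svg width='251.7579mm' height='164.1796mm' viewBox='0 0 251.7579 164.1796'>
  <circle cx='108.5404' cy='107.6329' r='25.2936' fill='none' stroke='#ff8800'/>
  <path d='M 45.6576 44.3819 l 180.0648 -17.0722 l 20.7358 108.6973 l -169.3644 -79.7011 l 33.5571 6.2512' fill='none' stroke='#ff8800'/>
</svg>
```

viewBox `0 0 251.7579 164.1796` with mm width/height → 1 unit = 1 mm. Flip: y_m = 164.1796 − y_svg.

**Shape 1** — `<circle>` circle, stroke `#ff8800` → engrave (S331, F3007). Machine vertices: (133.8340,56.5467) → (121.1872,78.4516) → (95.8936,78.4516) → (83.2468,56.5467) → (95.8936,34.6418) → (121.1872,34.6418) → (133.8340,56.5467). Closed: final G1 returns to the first vertex.

**Shape 2** — `<path>` open polyline, stroke `#ff8800` → engrave (S331, F3007). Machine vertices: (45.6576,119.7977) → (225.7224,136.8699) → (246.4582,28.1726) → (77.0938,107.8737) → (110.6509,101.6225). Open path.

G21
G90
G0 X133.8340 Y56.5467
M3 S331
G01 X121.1872 Y78.4516 F3007
G01 X95.8936 Y78.4516
G01 X83.2468 Y56.5467
G01 X95.8936 Y34.6418
G01 X121.1872 Y34.6418
G01 X133.8340 Y56.5467
M5
G0 X45.6576 Y119.7977
M3 S331
G01 X225.7224 Y136.8699 F3007
G01 X246.4582 Y28.1726
G01 X77.0938 Y107.8737
G01 X110.6509 Y101.6225
M5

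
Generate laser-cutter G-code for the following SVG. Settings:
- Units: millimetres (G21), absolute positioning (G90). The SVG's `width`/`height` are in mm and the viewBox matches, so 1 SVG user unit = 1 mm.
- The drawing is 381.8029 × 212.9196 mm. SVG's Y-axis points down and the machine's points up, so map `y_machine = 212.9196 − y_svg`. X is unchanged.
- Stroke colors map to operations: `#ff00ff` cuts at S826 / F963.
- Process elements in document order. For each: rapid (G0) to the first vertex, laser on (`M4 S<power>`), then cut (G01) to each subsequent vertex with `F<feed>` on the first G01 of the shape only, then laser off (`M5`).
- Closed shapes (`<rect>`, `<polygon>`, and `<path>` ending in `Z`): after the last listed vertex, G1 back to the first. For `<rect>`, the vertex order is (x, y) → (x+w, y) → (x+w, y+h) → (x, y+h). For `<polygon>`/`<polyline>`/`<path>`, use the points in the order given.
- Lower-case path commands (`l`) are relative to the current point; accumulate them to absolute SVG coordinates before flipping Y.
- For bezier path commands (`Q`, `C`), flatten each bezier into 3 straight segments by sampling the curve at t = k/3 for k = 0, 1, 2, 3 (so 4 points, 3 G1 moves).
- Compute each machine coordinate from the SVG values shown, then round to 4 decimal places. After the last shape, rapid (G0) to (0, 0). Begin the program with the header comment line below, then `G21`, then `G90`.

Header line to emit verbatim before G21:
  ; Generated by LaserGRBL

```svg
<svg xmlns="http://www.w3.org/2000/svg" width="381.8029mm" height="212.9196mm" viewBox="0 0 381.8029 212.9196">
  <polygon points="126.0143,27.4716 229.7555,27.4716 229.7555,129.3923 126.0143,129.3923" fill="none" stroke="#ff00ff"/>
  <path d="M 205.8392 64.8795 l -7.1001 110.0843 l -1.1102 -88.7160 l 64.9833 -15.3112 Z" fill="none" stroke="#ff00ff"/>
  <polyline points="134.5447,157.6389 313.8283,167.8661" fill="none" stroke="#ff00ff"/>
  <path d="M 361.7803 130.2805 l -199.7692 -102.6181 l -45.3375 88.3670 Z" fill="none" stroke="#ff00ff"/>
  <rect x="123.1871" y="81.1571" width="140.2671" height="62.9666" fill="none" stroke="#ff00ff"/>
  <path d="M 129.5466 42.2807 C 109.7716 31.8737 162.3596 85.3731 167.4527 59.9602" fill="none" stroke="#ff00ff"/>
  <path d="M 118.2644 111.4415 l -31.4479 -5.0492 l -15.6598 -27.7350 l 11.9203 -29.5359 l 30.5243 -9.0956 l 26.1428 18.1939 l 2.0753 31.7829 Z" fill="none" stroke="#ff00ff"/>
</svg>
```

Since the viewBox matches the mm dimensions, user units are millimetres directly. The only transform is the Y-flip y_m = 212.9196 − y_svg.

Shape 1 is a rectangle drawn with `<polygon>`. Its stroke #ff00ff means cut at S826, F963. After flipping Y the toolpath is (126.0143,185.4480) → (229.7555,185.4480) → (229.7555,83.5273) → (126.0143,83.5273) → (126.0143,185.4480), returning to the start.

Shape 2 is a closed polygon drawn with `<path>`. Its stroke #ff00ff means cut at S826, F963. After flipping Y the toolpath is (205.8392,148.0401) → (198.7391,37.9558) → (197.6289,126.6718) → (262.6122,141.9830) → (205.8392,148.0401), returning to the start.

Shape 3 is a line segment drawn with `<polyline>`. Its stroke #ff00ff means cut at S826, F963. After flipping Y the toolpath is (134.5447,55.2807) → (313.8283,45.0535).

Shape 4 is a closed polygon drawn with `<path>`. Its stroke #ff00ff means cut at S826, F963. After flipping Y the toolpath is (361.7803,82.6391) → (162.0111,185.2572) → (116.6736,96.8902) → (361.7803,82.6391), returning to the start.

Shape 5 is a rectangle drawn with `<rect>`. Its stroke #ff00ff means cut at S826, F963. After flipping Y the toolpath is (123.1871,131.7625) → (263.4542,131.7625) → (263.4542,68.7959) → (123.1871,68.7959) → (123.1871,131.7625), returning to the start.

Shape 6 is a cubic bezier drawn with `<path>`. Its stroke #ff00ff means cut at S826, F963. After flipping Y the toolpath is (129.5466,170.6389) → (129.4534,165.0333) → (150.9671,148.5610) → (167.4527,152.9594).

Shape 7 is a regular polygon drawn with `<path>`. Its stroke #ff00ff means cut at S826, F963. After flipping Y the toolpath is (118.2644,101.4781) → (86.8165,106.5273) → (71.1567,134.2623) → (83.0770,163.7982) → (113.6013,172.8938) → (139.7441,154.6999) → (141.8194,122.9170) → (118.2644,101.4781), returning to the start.

; Generated by LaserGRBL
G21
G90
G0 X126.0143 Y185.4480
M4 S826
G01 X229.7555 Y185.4480 F963
G01 X229.7555 Y83.5273
G01 X126.0143 Y83.5273
G01 X126.0143 Y185.4480
M5
G0 X205.8392 Y148.0401
M4 S826
G01 X198.7391 Y37.9558 F963
G01 X197.6289 Y126.6718
G01 X262.6122 Y141.9830
G01 X205.8392 Y148.0401
M5
G0 X134.5447 Y55.2807
M4 S826
G01 X313.8283 Y45.0535 F963
M5
G0 X361.7803 Y82.6391
M4 S826
G01 X162.0111 Y185.2572 F963
G01 X116.6736 Y96.8902
G01 X361.7803 Y82.6391
M5
G0 X123.1871 Y131.7625
M4 S826
G01 X263.4542 Y131.7625 F963
G01 X263.4542 Y68.7959
G01 X123.1871 Y68.7959
G01 X123.1871 Y131.7625
M5
G0 X129.5466 Y170.6389
M4 S826
G01 X129.4534 Y165.0333 F963
G01 X150.9671 Y148.5610
G01 X167.4527 Y152.9594
M5
G0 X118.2644 Y101.4781
M4 S826
G01 X86.8165 Y106.5273 F963
G01 X71.1567 Y134.2623
G01 X83.0770 Y163.7982
G01 X113.6013 Y172.8938
G01 X139.7441 Y154.6999
G01 X141.8194 Y122.9170
G01 X118.2644 Y101.4781
M5
G0 X0.0000 Y0.0000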